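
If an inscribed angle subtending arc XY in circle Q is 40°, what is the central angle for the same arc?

By the inscribed angle theorem, the central angle is twice the inscribed angle.
Central angle = 2 × 40° = 80°

80°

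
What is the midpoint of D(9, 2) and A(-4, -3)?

The midpoint is the average of the coordinates:
x: (9 + -4)/2 = 5/2
y: (2 + -3)/2 = -1/2
Midpoint = (5/2, -1/2)

(5/2, -1/2)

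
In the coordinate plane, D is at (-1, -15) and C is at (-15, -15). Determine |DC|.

d = sqrt((-14)^2 + (0)^2) = sqrt(196) = 14

14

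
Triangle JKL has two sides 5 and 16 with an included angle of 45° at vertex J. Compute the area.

When two sides and the included angle are known, the area formula is (1/2)ab sin(C).
The height from one side to the opposite vertex is 16 sin(45°) = 8*sqrt(2).
Area = (1/2) * 5 * 8*sqrt(2) = 20*sqrt(2).

20*sqrt(2)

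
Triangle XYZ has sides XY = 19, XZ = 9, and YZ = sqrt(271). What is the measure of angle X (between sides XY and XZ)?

When all three sides of a triangle are known, the law of cosines can be rearranged to find any angle.
cos(C) = (a² + b² - c²) / (2ab) gives cos(X) = 1/2.
Taking the inverse cosine: X = 60°.

60°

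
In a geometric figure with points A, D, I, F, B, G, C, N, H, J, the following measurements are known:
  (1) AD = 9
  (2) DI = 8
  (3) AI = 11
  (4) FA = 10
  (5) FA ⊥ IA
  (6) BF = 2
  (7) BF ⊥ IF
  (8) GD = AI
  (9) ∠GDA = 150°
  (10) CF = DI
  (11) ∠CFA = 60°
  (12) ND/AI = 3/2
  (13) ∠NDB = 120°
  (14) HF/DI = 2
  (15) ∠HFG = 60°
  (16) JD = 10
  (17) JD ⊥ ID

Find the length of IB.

Step 1: By the law of cosines on triangle FAI: FI² = 10² + 11² − 2·10·11·cos(90°) = 221, so FI ≈ 14.87.
Step 2: By the law of cosines on triangle IFB: IB² = 14.87² + 2² − 2·14.87·2·cos(90°) = 225, so IB = 15.

Therefore, the length of IB = 15.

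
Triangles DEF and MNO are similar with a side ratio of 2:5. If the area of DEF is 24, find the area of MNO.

Area ratio = (2/5)^2 = 4/25. Area of MNO = 24 * 25/4 = 150.

150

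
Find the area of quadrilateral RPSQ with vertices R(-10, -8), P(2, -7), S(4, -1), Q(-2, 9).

The Shoelace formula works by pairing each vertex with the next (cycling back to the first).
For each pair, compute x_i*y_(i+1) - x_(i+1)*y_i:
  (-10*-7 - 2*-8) = 86
  (2*-1 - 4*-7) = 26
  (4*9 - -2*-1) = 34
  (-2*-8 - -10*9) = 106
Taking half the absolute value of the total: Area = (1/2)(252) = 126.

126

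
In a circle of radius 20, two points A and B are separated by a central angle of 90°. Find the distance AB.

Chord = 2(20) sin(45°) = 20*sqrt(2)

20*sqrt(2)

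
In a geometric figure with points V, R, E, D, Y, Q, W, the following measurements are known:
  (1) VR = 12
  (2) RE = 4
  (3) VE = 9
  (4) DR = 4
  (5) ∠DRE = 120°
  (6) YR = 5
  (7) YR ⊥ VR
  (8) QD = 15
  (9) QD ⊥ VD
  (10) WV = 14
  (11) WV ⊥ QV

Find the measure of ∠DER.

Step 1: By the law of cosines on triangle ERD: ED² = 4² + 4² − 2·4·4·cos(120°) = 48, so ED = 4·√3.
Step 2: By the inverse law of cosines on triangle DER: cos(∠DER) = ((4·√3)² + 4² − 4²) / (2·4·√3·4) = 48/55.43 = 0.866, so ∠DER = 30°.

Therefore, the measure of angle ∠DER = 30°.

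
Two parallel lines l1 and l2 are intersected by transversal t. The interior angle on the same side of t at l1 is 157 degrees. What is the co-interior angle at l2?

Co-interior angles sum to 180: 180 - 157 = 23 degrees.

23 degrees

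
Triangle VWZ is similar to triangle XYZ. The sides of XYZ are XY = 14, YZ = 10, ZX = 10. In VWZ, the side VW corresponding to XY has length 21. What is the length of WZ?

k = 21/14 = 3/2. WZ = 3/2 * 10 = 15.

15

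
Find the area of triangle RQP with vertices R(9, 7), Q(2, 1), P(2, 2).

Using the Shoelace formula for a triangle:
Area = (1/2)|x0(y1 - y2) + x1(y2 - y0) + x2(y0 - y1)|
Area = (1/2)|9(1 - 2) + 2(2 - 7) + 2(7 - 1)|
Area = (1/2)|-9 + -10 + 12|
Area = (1/2)|-7|
Area = (1/2)(7)
Area = 7/2

7/2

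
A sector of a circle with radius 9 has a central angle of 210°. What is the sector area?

Sector area = πr² × θ/360
= π × 9² × 7/12
= π × 81 × 7/12
= 189*pi/4

189*pi/4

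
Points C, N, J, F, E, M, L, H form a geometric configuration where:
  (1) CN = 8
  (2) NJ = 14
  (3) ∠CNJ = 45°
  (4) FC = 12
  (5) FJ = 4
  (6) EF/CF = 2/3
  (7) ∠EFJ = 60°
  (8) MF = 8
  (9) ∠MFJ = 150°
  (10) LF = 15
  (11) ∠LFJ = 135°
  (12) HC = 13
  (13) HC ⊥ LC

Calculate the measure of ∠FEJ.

From the given relations: EF = 2/3·CF = 2/3·12 = 8.
Step 1: By the law of cosines on triangle EFJ: EJ² = 8² + 4² − 2·8·4·cos(60°) = 48, so EJ = 4·√3.
Step 2: By the inverse law of cosines on triangle FEJ: cos(∠FEJ) = (8² + (4·√3)² − 4²) / (2·8·4·√3) = 96/110.85 = 0.866, so ∠FEJ = 30°.

Therefore, the measure of angle ∠FEJ = 30°.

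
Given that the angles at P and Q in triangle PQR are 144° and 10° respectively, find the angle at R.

Let angle R = x. Then 144 + 10 + x = 180.
x = 180 - 154 = 26 degrees.

26 degrees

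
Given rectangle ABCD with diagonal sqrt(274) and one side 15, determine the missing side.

b = sqrt(d^2 - a^2) = sqrt(274 - 225) = sqrt(49) = 7

7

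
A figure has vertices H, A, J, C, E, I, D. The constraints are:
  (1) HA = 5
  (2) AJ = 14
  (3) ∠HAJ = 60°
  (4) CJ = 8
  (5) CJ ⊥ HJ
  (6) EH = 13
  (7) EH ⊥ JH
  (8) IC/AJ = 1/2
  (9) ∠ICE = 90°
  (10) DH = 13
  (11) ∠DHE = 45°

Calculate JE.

Step 1: By the law of cosines on triangle JAH: JH² = 14² + 5² − 2·14·5·cos(60°) = 151, so JH = √151.
Step 2: By the law of cosines on triangle JHE: JE² = √151² + 13² − 2·√151·13·cos(90°) = 320, so JE = 8·√5.

Therefore, the length of JE = 8·√5.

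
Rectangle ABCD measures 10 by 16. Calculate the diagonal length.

Using the Pythagorean theorem:
d² = 10² + 16² = 100 + 256 = 356
d = sqrt(356) = 2*sqrt(89)

2*sqrt(89)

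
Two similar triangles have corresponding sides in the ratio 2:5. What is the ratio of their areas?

Area scales with the square of linear dimensions. If every length is multiplied by 2/5, then the area is multiplied by (2/5)^2 = 4/25.
The area ratio is 4:25.

4:25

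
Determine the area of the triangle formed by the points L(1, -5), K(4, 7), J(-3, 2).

Shoelace: Area = (1/2)|1(7-2) + 4(2--5) + -3(-5-7)| = (1/2)(69) = 69/2

69/2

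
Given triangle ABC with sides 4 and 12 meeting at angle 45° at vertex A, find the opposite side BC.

When two sides and the included angle are known, the law of cosines gives the third side.
c^2 = a^2 + b^2 - 2ab cos(C) generalizes the Pythagorean theorem to non-right triangles.
Here: BC^2 = 16 + 144 - 96*(sqrt(2)/2) = 160 - 48*sqrt(2)
BC = 4*sqrt(10 - 3*sqrt(2))

4*sqrt(10 - 3*sqrt(2))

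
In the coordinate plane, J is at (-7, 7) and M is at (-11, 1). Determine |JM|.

d = sqrt((-11 - -7)^2 + (1 - 7)^2)
d = sqrt(-4^2 + -6^2)
d = sqrt(16 + 36)
d = sqrt(52) = 2*sqrt(13)

2*sqrt(13)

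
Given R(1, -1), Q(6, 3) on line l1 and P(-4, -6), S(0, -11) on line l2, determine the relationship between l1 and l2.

Slope of line 1: m1 = (3 - -1)/(6 - 1) = 4/5 = 4/5
Slope of line 2: m2 = (-11 - -6)/(0 - -4) = -5/4 = -5/4
m1 * m2 = -1, so perpendicular.

Perpendicular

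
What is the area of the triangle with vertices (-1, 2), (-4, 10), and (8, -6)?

Shoelace: Area = (1/2)|-1(10--6) + -4(-6-2) + 8(2-10)| = (1/2)(48) = 24

24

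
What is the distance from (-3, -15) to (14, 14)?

d = sqrt((17)^2 + (29)^2) = sqrt(1130)

sqrt(1130)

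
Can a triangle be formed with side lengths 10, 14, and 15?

Yes.
The triangle inequality requires that the sum of any two sides exceeds the third.
Here 10 + 14 = 24 > 15, so the condition is met.

Yes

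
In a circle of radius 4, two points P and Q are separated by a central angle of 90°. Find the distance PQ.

Chord length = 2r sin(θ/2)
= 2 × 4 × sin(90°/2)
= 2 × 4 × sin(45°)
= 4*sqrt(2)

4*sqrt(2)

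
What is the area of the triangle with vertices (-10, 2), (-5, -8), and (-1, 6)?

Shoelace: Area = (1/2)|-10(-8-6) + -5(6-2) + -1(2--8)| = (1/2)(110) = 55

55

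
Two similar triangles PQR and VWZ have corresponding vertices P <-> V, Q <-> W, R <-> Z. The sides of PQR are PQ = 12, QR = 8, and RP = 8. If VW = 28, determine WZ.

Since the triangles are similar, the ratio of corresponding sides is constant.
Scale factor k = VW / PQ = 28 / 12 = 7/3
WZ = k * QR = 7/3 * 8 = 56/3

56/3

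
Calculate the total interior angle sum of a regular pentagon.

The sum of interior angles of an n-sided polygon is (n - 2) * 180.
For n = 5: (5 - 2) * 180 = 3 * 180 = 540 degrees.

540 degrees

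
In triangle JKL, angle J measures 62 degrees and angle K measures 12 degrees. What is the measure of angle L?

Let angle L = x. Then 62 + 12 + x = 180.
x = 180 - 74 = 106 degrees.

106 degrees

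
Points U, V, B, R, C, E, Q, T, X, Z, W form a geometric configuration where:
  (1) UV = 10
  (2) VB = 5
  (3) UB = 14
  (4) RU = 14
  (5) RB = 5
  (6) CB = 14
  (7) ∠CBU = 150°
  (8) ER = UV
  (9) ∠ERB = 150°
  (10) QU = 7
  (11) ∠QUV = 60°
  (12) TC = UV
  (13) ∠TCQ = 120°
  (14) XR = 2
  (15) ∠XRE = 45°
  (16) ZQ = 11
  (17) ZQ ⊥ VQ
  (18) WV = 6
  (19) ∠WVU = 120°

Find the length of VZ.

Step 1: By the law of cosines on triangle VUQ: VQ² = 10² + 7² − 2·10·7·cos(60°) = 79, so VQ = √79.
Step 2: By the law of cosines on triangle VQZ: VZ² = √79² + 11² − 2·√79·11·cos(90°) = 200, so VZ = 10·√2.

Therefore, the length of VZ = 10·√2.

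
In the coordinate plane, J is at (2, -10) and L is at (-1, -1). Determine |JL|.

The horizontal distance is |-1 - 2| = 3 and the vertical distance is |-1 - -10| = 9.
By the Pythagorean theorem, d = sqrt(3^2 + 9^2) = sqrt(90) = 3*sqrt(10).

3*sqrt(10)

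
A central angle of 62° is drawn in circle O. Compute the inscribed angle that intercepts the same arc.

By the inscribed angle theorem, the inscribed angle is half the central angle.
Inscribed angle = 62° / 2 = 31°

31°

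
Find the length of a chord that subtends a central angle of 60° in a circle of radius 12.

Chord = 2(12) sin(30°) = 12

12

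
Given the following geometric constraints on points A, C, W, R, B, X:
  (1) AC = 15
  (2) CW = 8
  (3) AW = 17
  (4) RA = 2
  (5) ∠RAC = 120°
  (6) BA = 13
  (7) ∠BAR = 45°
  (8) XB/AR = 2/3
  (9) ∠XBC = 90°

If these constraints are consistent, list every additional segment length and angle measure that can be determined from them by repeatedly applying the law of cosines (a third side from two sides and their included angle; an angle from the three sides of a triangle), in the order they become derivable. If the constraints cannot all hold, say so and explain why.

The constraints are consistent. Derivable facts, in order:
After 1 step:
- CR ≈ 16.09
- RB ≈ 11.67
- ∠ACW = 90°
- ∠AWC = 61.93°
- ∠CAW = 28.07°
After 2 steps:
- ∠ABR = 6.96°
- ∠ACR = 6.18°
- ∠ARB = 128.04°
- ∠ARC = 53.82°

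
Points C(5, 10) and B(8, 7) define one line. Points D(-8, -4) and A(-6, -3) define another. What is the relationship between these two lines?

Slope of line 1: m1 = (7 - 10)/(8 - 5) = -3/3 = -1
Slope of line 2: m2 = (-3 - -4)/(-6 - -8) = 1/2 = 1/2
For parallel lines we need equal slopes: -1 != 1/2.
For perpendicular lines we need m1*m2 = -1: (-1)(1/2) = -1/2 != -1.
Since neither condition holds, the lines are neither parallel nor perpendicular.

Neither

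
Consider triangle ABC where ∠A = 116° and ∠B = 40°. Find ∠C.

The interior angles sum to 180°: angle C = 180 - 116 - 40 = 24°.
The triangle is obtuse (angles 116°, 40°, 24°).

24 degrees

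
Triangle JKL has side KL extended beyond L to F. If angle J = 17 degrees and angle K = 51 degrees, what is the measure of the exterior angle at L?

The interior angle at L is 180 - 17 - 51 = 112 degrees.
The exterior angle and interior angle at L are supplementary:
Exterior angle = 180 - 112 = 68 degrees.

68 degrees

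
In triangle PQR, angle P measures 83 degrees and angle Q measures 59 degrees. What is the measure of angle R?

The interior angles sum to 180°: angle R = 180 - 83 - 59 = 38°.
The triangle is acute (angles 83°, 59°, 38°).

38 degrees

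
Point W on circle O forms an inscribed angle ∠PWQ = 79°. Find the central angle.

Central angle = 2 × 79° = 158° (inscribed angle theorem).

158°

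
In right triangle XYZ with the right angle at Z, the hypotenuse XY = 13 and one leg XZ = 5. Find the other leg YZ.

By the Pythagorean theorem: YZ^2 = XY^2 - XZ^2
YZ^2 = 13^2 - 5^2 = 169 - 25 = 144
YZ = sqrt(144) = 12

12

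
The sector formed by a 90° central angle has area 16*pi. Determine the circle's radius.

Sector area A = πr² × θ/360, so r² = 360A / (πθ).
r² = 360 × 16*pi / (π × 90)
r² = 64
r = 8

8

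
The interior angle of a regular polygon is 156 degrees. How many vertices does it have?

Each interior angle of a regular n-gon is (n - 2) * 180 / n.
Setting this equal to 156:
(n - 2) * 180 / n = 156
Each exterior angle = 180 - 156 = 24 degrees.
Since exterior angles sum to 360: n = 360 / 24 = 15.

15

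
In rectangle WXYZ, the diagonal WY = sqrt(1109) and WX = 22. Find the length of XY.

The diagonal of a rectangle forms a right triangle with the two sides.
Rearranging the Pythagorean theorem: missing side = sqrt(d^2 - known^2).
= sqrt(1109 - 484) = sqrt(625) = 25.

25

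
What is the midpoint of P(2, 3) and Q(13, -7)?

M = ((x₁ + x₂)/2, (y₁ + y₂)/2)
= ((2 + 13)/2, (3 + -7)/2)
= (15/2, -4/2) = (15/2, -2)

(15/2, -2)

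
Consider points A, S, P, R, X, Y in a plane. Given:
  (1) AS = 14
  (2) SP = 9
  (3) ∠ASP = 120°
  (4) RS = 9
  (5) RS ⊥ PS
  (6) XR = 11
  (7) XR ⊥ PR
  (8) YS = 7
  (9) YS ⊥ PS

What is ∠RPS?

Step 1: By the law of cosines on triangle PSR: PR² = 9² + 9² − 2·9·9·cos(90°) = 162, so PR = 9·√2.
Step 2: By the inverse law of cosines on triangle RPS: cos(∠RPS) = ((9·√2)² + 9² − 9²) / (2·9·√2·9) = 162/229.1 = 0.7071, so ∠RPS = 45°.

Therefore, the measure of angle ∠RPS = 45°.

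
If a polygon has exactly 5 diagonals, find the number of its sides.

Using d = n(n - 3)/2, we solve 5 = n(n - 3)/2.
So n(n - 3) = 10.
Testing n = 5: 5 * 2 = 10 = 10. Correct.
The polygon has 5 sides.

5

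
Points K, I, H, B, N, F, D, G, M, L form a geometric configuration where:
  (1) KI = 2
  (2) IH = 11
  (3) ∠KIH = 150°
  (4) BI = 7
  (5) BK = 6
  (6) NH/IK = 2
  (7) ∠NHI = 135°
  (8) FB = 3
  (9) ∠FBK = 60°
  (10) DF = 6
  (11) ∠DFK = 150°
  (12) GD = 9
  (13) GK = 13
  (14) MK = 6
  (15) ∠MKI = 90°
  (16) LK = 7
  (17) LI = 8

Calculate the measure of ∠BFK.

Step 1: By the law of cosines on triangle FBK: FK² = 3² + 6² − 2·3·6·cos(60°) = 27, so FK = 3·√3.
Step 2: By the inverse law of cosines on triangle BFK: cos(∠BFK) = (3² + (3·√3)² − 6²) / (2·3·3·√3) = 0/31.18 = 0, so ∠BFK = 90°.

Therefore, the measure of angle ∠BFK = 90°.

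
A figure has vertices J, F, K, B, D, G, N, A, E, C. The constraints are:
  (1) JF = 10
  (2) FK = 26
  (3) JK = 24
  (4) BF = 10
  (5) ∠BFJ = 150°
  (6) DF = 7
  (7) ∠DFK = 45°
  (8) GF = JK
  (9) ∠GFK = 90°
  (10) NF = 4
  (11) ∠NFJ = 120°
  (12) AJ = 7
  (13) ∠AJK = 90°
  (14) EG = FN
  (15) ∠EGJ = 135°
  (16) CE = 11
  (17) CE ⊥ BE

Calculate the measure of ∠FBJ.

Step 1: By the law of cosines on triangle BFJ: BJ² = 10² + 10² − 2·10·10·cos(150°) = 373.21, so BJ ≈ 19.32.
Step 2: By the inverse law of cosines on triangle FBJ: cos(∠FBJ) = (10² + 19.32² − 10²) / (2·10·19.32) = 373.21/386.37 = 0.9659, so ∠FBJ = 15°.

Therefore, the measure of angle ∠FBJ = 15°.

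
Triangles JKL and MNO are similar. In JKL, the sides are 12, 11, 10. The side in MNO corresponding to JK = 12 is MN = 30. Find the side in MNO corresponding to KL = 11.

Since the triangles are similar, the ratio of corresponding sides is constant.
Scale factor k = MN / JK = 30 / 12 = 5/2
NO = k * KL = 5/2 * 11 = 55/2

55/2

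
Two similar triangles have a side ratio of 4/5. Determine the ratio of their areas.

Area ratio = (side ratio)^2 = (4/5)^2 = 16:25.

16:25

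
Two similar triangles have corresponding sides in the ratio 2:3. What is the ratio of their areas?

The ratio of areas of similar triangles equals the square of the side ratio.
Side ratio = 2:3
Area ratio = (2/3)^2 = 4/9 = 4:9

4:9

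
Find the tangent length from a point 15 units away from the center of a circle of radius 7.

The tangent, radius, and line from the external point to the center form a right triangle.
The right angle is where the tangent meets the radius.
By the Pythagorean theorem: tangent² + 7² = 15²
tangent² = 225 - 49 = 176
tangent = 4*sqrt(11)

4*sqrt(11)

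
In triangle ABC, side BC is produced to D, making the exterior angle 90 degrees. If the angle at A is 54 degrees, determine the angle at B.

angle B = 90 - 54 = 36 degrees (exterior angle theorem).

36 degrees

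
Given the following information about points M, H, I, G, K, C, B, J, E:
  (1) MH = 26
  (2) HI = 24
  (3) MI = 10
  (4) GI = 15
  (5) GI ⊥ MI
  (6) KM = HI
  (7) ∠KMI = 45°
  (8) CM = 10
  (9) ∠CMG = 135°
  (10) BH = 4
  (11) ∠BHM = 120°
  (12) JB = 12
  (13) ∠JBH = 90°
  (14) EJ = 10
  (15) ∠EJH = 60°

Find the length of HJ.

Step 1: By the law of cosines on triangle HBJ: HJ² = 4² + 12² − 2·4·12·cos(90°) = 160, so HJ = 4·√10.

Therefore, the length of HJ = 4·√10.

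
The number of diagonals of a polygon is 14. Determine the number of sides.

Using d = n(n - 3)/2, we solve 14 = n(n - 3)/2.
So n(n - 3) = 28.
Testing n = 7: 7 * 4 = 28 = 28. Correct.
The polygon has 7 sides.

7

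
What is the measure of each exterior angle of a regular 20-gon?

Each exterior angle of a regular n-gon is 360 / n.
For n = 20: 360 / 20 = 18 degrees.

18 degrees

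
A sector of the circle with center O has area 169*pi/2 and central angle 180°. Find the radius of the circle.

Sector area A = πr² × θ/360, so r² = 360A / (πθ).
r² = 360 × 169*pi/2 / (π × 180)
r² = 169
r = 13

13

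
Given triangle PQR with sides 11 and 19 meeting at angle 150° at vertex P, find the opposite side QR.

When two sides and the included angle are known, the law of cosines gives the third side.
c^2 = a^2 + b^2 - 2ab cos(C) generalizes the Pythagorean theorem to non-right triangles.
Here: QR^2 = 121 + 361 - 418*(-sqrt(3)/2) = 209*sqrt(3) + 482
QR = sqrt(209*sqrt(3) + 482)

sqrt(209*sqrt(3) + 482)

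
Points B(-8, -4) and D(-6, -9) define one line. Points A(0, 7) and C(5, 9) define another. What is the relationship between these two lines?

Slope of line 1: m1 = (-9 - -4)/(-6 - -8) = -5/2 = -5/2
Slope of line 2: m2 = (9 - 7)/(5 - 0) = 2/5 = 2/5
m1 * m2 = (-5/2) * (2/5) = -1 = -1, so the lines are perpendicular.

Perpendicular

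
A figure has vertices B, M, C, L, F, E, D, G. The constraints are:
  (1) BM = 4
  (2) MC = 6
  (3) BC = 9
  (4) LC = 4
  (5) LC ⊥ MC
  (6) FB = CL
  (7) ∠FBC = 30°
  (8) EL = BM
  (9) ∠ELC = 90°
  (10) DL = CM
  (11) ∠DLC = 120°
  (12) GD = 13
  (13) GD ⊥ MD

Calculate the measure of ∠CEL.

From the given relations: EL = BM = 4.
Step 1: By the law of cosines on triangle ELC: EC² = 4² + 4² − 2·4·4·cos(90°) = 32, so EC = 4·√2.
Step 2: By the inverse law of cosines on triangle CEL: cos(∠CEL) = ((4·√2)² + 4² − 4²) / (2·4·√2·4) = 32/45.25 = 0.7071, so ∠CEL = 45°.

Therefore, the measure of angle ∠CEL = 45°.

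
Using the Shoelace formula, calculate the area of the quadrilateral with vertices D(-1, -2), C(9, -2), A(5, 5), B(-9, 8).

The Shoelace formula works by pairing each vertex with the next (cycling back to the first).
For each pair, compute x_i*y_(i+1) - x_(i+1)*y_i:
  (-1*-2 - 9*-2) = 20
  (9*5 - 5*-2) = 55
  (5*8 - -9*5) = 85
  (-9*-2 - -1*8) = 26
Taking half the absolute value of the total: Area = (1/2)(186) = 93.

93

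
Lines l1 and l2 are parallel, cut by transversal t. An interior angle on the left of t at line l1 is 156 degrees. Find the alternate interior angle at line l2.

Alternate interior angles are equal: 156 degrees.

156 degrees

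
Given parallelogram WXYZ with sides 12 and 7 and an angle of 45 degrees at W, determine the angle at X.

Consecutive angles are supplementary: angle X = 180 - 45 = 135 degrees.

135 degrees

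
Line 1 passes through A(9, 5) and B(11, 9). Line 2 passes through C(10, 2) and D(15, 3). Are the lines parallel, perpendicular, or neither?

Slope of line 1: m1 = (9 - 5)/(11 - 9) = 4/2 = 2
Slope of line 2: m2 = (3 - 2)/(15 - 10) = 1/5 = 1/5
m1 != m2 (2 != 1/5), so not parallel.
m1 * m2 = (2) * (1/5) = 2/5 != -1, so not perpendicular.
The lines are neither parallel nor perpendicular.

Neither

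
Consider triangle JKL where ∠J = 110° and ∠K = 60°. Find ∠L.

Let angle L = x. Then 110 + 60 + x = 180.
x = 180 - 170 = 10 degrees.

10 degrees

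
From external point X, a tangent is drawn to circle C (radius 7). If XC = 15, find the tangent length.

The tangent, radius, and line from the external point to the center form a right triangle.
The right angle is where the tangent meets the radius.
By the Pythagorean theorem: tangent² + 7² = 15²
tangent² = 225 - 49 = 176
tangent = 4*sqrt(11)

4*sqrt(11)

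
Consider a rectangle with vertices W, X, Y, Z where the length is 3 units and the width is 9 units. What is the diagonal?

A rectangle's diagonal splits it into two right triangles, with the diagonal as the hypotenuse.
By the Pythagorean theorem, d^2 = 3^2 + 9^2 = 90.
Therefore d = sqrt(90) = 3*sqrt(10).

3*sqrt(10)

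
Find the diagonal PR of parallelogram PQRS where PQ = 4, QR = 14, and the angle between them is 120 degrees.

Using the law of cosines:
d^2 = 4^2 + 14^2 - 2(4)(14)cos(120 degrees)
d^2 = 16 + 196 - 112*-1/2
d^2 = 268
d = 2*sqrt(67)

2*sqrt(67)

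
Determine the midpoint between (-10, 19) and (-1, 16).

M = ((x₁ + x₂)/2, (y₁ + y₂)/2)
= ((-10 + -1)/2, (19 + 16)/2)
= (-11/2, 35/2) = (-11/2, 35/2)

(-11/2, 35/2)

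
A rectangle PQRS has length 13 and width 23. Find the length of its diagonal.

d = sqrt(13^2 + 23^2) = sqrt(698)

sqrt(698)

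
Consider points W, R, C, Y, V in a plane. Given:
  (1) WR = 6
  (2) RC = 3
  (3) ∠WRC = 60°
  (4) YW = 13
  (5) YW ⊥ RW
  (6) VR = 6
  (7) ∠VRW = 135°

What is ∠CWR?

Step 1: By the law of cosines on triangle WRC: WC² = 6² + 3² − 2·6·3·cos(60°) = 27, so WC = 3·√3.
Step 2: By the inverse law of cosines on triangle CWR: cos(∠CWR) = ((3·√3)² + 6² − 3²) / (2·3·√3·6) = 54/62.35 = 0.866, so ∠CWR = 30°.

Therefore, the measure of angle ∠CWR = 30°.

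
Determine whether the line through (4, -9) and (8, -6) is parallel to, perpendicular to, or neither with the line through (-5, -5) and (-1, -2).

Slope of line 1: m1 = (-6 - -9)/(8 - 4) = 3/4 = 3/4
Slope of line 2: m2 = (-2 - -5)/(-1 - -5) = 3/4 = 3/4
m1 = m2, so the lines are parallel.

Parallel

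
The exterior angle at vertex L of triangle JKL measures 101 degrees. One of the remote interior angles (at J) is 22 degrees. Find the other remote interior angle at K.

The exterior angle theorem states that an exterior angle equals the sum of the two non-adjacent interior angles.
So 101 = 22 + angle K, which gives angle K = 101 - 22 = 79 degrees.

79 degrees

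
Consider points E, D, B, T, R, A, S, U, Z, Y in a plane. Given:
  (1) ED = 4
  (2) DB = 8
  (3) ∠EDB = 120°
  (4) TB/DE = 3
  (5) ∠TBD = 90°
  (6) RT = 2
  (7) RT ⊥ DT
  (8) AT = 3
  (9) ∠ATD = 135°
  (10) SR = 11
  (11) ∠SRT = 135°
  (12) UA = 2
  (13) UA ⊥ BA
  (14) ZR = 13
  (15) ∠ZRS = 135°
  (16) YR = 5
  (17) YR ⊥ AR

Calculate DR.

From the given relations: TB = 3·DE = 3·4 = 12.
Step 1: By the law of cosines on triangle DBT: DT² = 8² + 12² − 2·8·12·cos(90°) = 208, so DT = 4·√13.
Step 2: By the law of cosines on triangle DTR: DR² = (4·√13)² + 2² − 2·4·√13·2·cos(90°) = 212, so DR = 2·√53.

Therefore, the length of DR = 2·√53.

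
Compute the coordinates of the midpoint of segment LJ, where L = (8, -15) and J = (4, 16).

M = ((x₁ + x₂)/2, (y₁ + y₂)/2)
= ((8 + 4)/2, (-15 + 16)/2)
= (12/2, 1/2) = (6, 1/2)

(6, 1/2)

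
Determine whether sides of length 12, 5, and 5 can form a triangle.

Check the triangle inequality: 5 + 5 = 10 ≤ 12.
Since the sum of two sides does not exceed the third, no triangle can be formed.

No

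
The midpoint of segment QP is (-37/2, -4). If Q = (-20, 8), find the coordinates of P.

Using the midpoint formula: M = ((x1 + x2)/2, (y1 + y2)/2)
We know M = (-37/2, -4) and Q = (-20, 8)
For x: -37/2 = (-20 + x2)/2, so x2 = 2*-37/2 - -20 = -17
For y: -4 = (8 + y2)/2, so y2 = 2*-4 - 8 = -16
P = (-17, -16)

(-17, -16)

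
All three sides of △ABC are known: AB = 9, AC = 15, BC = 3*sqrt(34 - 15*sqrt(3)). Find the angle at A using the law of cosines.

cos(A) = (9² + 15² - (3*sqrt(34 - 15*sqrt(3)))²) / (2 × 9 × 15) = sqrt(3)/2, so A = arccos(sqrt(3)/2) = 30°.

30°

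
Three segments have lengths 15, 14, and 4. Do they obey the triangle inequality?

For three segments to close into a triangle, no single side can be as long as the other two combined.
The longest side is 15, and 4 + 14 = 18 > 15.
A triangle can be formed.

Yes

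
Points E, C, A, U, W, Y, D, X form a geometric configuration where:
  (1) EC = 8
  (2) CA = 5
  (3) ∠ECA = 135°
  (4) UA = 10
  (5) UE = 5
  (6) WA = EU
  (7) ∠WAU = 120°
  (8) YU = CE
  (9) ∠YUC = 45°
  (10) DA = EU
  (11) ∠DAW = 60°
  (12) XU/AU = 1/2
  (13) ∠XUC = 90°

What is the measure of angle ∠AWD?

From the given relations: WA = EU = 5; DA = EU = 5.
Step 1: By the law of cosines on triangle WAD: WD² = 5² + 5² − 2·5·5·cos(60°) = 25, so WD = 5.
Step 2: By the inverse law of cosines on triangle AWD: cos(∠AWD) = (5² + 5² − 5²) / (2·5·5) = 25/50 = 0.5, so ∠AWD = 60°.

Therefore, the measure of angle ∠AWD = 60°.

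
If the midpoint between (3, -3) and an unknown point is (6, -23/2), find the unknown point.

Using the midpoint formula: M = ((x1 + x2)/2, (y1 + y2)/2)
We know M = (6, -23/2) and P = (3, -3)
For x: 6 = (3 + x2)/2, so x2 = 2*6 - 3 = 9
For y: -23/2 = (-3 + y2)/2, so y2 = 2*-23/2 - -3 = -20
Q = (9, -20)

(9, -20)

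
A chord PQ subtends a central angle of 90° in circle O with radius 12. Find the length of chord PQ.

Chord length = 2r sin(θ/2)
= 2 × 12 × sin(90°/2)
= 2 × 12 × sin(45°)
= 12*sqrt(2)

12*sqrt(2)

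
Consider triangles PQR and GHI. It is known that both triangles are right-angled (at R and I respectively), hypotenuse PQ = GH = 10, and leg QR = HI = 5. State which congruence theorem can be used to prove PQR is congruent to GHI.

The given information provides:
both triangles are right-angled (at R and I respectively), hypotenuse PQ = GH = 10, and leg QR = HI = 5
This matches the HL congruence theorem.
The hypotenuse and one leg of two right triangles are equal (Hypotenuse-Leg).

HL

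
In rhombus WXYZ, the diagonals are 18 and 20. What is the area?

Area of a rhombus = (d1 * d2) / 2
Area = (18 * 20) / 2
Area = 360 / 2
Area = 180

180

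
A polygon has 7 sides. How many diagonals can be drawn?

Each of the 7 vertices connects to 4 non-adjacent vertices via diagonals.
Total connections = 7 × 4 = 28, but each diagonal is counted twice.
Number of diagonals = 28 / 2 = 14.

14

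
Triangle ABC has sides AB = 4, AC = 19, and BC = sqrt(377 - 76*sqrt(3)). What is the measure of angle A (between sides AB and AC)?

cos(A) = (4² + 19² - (sqrt(377 - 76*sqrt(3)))²) / (2 × 4 × 19) = sqrt(3)/2, so A = arccos(sqrt(3)/2) = 30°.

30°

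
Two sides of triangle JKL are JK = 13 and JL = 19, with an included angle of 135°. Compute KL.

By the law of cosines: KL^2 = JK^2 + JL^2 - 2*JK*JL*cos(J)
KL^2 = 13^2 + 19^2 - 2*13*19*cos(135°)
KL^2 = 169 + 361 - 494*(-sqrt(2)/2)
KL^2 = 247*sqrt(2) + 530
KL = sqrt(247*sqrt(2) + 530)

sqrt(247*sqrt(2) + 530)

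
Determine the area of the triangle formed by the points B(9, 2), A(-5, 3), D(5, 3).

The Shoelace formula computes the area from vertex coordinates by summing cross products.
For vertices (9,2), (-5,3), (5,3):
Signed sum = 9*3 - -5*2 + -5*3 - 5*3 + 5*2 - 9*3
= 37 + -30 + -17 = -10
Area = (1/2)|-10| = 5.

5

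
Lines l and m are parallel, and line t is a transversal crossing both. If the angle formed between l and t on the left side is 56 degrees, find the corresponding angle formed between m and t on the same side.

Corresponding angles are equal: 56 degrees.

56 degrees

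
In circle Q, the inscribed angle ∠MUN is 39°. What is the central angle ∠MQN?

Central angle = 2 × 39° = 78° (inscribed angle theorem).

78°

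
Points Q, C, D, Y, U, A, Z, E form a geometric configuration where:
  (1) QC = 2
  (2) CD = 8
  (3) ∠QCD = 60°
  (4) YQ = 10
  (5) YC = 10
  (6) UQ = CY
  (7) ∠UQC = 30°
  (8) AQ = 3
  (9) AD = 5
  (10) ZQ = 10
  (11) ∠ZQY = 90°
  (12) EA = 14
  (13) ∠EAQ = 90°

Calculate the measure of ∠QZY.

Step 1: By the law of cosines on triangle ZQY: ZY² = 10² + 10² − 2·10·10·cos(90°) = 200, so ZY = 10·√2.
Step 2: By the inverse law of cosines on triangle QZY: cos(∠QZY) = (10² + (10·√2)² − 10²) / (2·10·10·√2) = 200/282.84 = 0.7071, so ∠QZY = 45°.

Therefore, the measure of angle ∠QZY = 45°.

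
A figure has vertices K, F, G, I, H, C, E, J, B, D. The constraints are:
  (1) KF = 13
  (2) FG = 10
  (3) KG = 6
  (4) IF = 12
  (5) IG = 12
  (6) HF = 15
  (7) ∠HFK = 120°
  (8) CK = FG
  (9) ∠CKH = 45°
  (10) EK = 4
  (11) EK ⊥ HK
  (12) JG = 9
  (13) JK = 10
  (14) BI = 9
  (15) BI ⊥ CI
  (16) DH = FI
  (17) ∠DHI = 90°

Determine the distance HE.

Step 1: By the law of cosines on triangle HFK: HK² = 15² + 13² − 2·15·13·cos(120°) = 589, so HK ≈ 24.27.
Step 2: By the law of cosines on triangle HKE: HE² = 24.27² + 4² − 2·24.27·4·cos(90°) = 605, so HE = 11·√5.

Therefore, the length of HE = 11·√5.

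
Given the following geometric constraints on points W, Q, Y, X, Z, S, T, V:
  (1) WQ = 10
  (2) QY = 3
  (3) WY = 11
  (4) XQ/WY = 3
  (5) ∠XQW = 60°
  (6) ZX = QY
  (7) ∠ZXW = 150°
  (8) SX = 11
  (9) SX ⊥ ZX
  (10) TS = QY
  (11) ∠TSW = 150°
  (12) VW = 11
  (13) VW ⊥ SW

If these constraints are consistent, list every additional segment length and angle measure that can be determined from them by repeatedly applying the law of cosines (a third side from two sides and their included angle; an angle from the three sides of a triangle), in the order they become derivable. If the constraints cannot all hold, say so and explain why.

The constraints are consistent. Derivable facts, in order:
After 1 step:
- WX ≈ 29.31
- ZS = √130
- ∠QWY = 15.5°
- ∠QYW = 62.96°
- ∠WQY = 101.54°
After 2 steps:
- WZ ≈ 31.94
- ∠QWX = 102.81°
- ∠QXW = 17.19°
- ∠SZX = 74.74°
- ∠XSZ = 15.26°
After 3 steps:
- ∠WZX = 27.31°
- ∠XWZ = 2.69°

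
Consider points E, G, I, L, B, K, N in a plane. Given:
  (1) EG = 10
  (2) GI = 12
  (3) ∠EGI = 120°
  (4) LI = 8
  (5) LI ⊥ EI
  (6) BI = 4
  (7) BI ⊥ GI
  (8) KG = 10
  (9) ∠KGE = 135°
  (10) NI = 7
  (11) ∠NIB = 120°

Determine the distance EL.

Step 1: By the law of cosines on triangle EGI: EI² = 10² + 12² − 2·10·12·cos(120°) = 364, so EI = 2·√91.
Step 2: By the law of cosines on triangle EIL: EL² = (2·√91)² + 8² − 2·2·√91·8·cos(90°) = 428, so EL = 2·√107.

Therefore, the length of EL = 2·√107.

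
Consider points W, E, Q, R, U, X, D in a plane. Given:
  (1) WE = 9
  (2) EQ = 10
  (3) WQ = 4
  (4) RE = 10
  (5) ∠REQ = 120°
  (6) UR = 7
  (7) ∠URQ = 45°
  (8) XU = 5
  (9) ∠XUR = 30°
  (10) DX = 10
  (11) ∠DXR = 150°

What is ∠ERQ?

Step 1: By the law of cosines on triangle REQ: RQ² = 10² + 10² − 2·10·10·cos(120°) = 300, so RQ = 10·√3.
Step 2: By the inverse law of cosines on triangle ERQ: cos(∠ERQ) = (10² + (10·√3)² − 10²) / (2·10·10·√3) = 300/346.41 = 0.866, so ∠ERQ = 30°.

Therefore, the measure of angle ∠ERQ = 30°.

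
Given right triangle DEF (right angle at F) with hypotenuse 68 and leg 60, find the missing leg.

By the Pythagorean theorem: EF^2 = DE^2 - DF^2
EF^2 = 68^2 - 60^2 = 4624 - 3600 = 1024
EF = sqrt(1024) = 32

32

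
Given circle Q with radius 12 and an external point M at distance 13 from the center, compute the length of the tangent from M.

Let T be the point of tangency. Then QT ⊥ MT (radius ⊥ tangent).
In right triangle QTM: QM² = QT² + MT²
13² = 12² + MT²
MT² = 25, MT = 5

5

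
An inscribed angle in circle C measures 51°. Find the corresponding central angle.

Central angle = 2 × 51° = 102° (inscribed angle theorem).

102°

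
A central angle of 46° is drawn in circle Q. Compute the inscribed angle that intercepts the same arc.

By the inscribed angle theorem, the inscribed angle is half the central angle.
Inscribed angle = 46° / 2 = 23°

23°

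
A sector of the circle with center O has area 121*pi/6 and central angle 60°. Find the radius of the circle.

The sector covers 60°/360° = 1/6 of the full circle.
Full circle area = 121*pi/6 / 1/6 = 121*pi.
Since full area = πr², we get r² = 121*pi/π = 121, so r = 11.

11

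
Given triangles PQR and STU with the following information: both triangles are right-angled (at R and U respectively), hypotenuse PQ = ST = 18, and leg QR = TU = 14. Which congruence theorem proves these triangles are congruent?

Consider the given information: both triangles are right-angled (at R and U respectively), hypotenuse PQ = ST = 18, and leg QR = TU = 14
This is not SAS or ASA: SAS requires two sides and the included angle between them. ASA requires two angles and the side between them.
The correct criterion is HL. The hypotenuse and one leg of two right triangles are equal (Hypotenuse-Leg).

HL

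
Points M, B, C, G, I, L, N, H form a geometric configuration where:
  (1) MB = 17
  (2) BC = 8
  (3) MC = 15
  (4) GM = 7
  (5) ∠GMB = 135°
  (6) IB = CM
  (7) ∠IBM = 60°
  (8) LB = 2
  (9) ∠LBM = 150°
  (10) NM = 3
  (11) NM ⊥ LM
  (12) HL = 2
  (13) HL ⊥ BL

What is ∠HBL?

Step 1: By the law of cosines on triangle BLH: BH² = 2² + 2² − 2·2·2·cos(90°) = 8, so BH = 2·√2.
Step 2: By the inverse law of cosines on triangle HBL: cos(∠HBL) = ((2·√2)² + 2² − 2²) / (2·2·√2·2) = 8/11.31 = 0.7071, so ∠HBL = 45°.

Therefore, the measure of angle ∠HBL = 45°.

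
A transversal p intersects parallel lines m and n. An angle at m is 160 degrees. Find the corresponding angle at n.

Corresponding angles formed by parallel lines and a transversal are equal.
The given angle is 160 degrees.
The corresponding angle = 160 degrees.

160 degrees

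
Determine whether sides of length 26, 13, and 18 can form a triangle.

For three segments to close into a triangle, no single side can be as long as the other two combined.
The longest side is 26, and 13 + 18 = 31 > 26.
A triangle can be formed.

Yes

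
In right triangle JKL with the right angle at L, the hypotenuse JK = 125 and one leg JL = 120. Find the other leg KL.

Rearranging the Pythagorean theorem to solve for the unknown leg:
leg^2 = hypotenuse^2 - known_leg^2 = 15625 - 14400 = 1225
leg = sqrt(1225) = 35.

35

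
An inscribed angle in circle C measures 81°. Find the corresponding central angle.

Central angle = 2 × 81° = 162° (inscribed angle theorem).

162°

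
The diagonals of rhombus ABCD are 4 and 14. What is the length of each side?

Half-diagonals are 2 and 7. side = sqrt(2^2 + 7^2) = sqrt(53)

sqrt(53)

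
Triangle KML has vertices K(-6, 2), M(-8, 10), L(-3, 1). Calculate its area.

Using the Shoelace formula for a triangle:
Area = (1/2)|x0(y1 - y2) + x1(y2 - y0) + x2(y0 - y1)|
Area = (1/2)|-6(10 - 1) + -8(1 - 2) + -3(2 - 10)|
Area = (1/2)|-54 + 8 + 24|
Area = (1/2)|-22|
Area = (1/2)(22)
Area = 11

11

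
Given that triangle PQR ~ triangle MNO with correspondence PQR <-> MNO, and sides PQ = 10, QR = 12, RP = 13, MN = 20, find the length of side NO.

k = 20/10 = 2. NO = 2 * 12 = 24.

24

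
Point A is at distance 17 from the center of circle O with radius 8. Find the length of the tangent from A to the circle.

Let T be the point of tangency. Then OT ⊥ AT (radius ⊥ tangent).
In right triangle OTA: OA² = OT² + AT²
17² = 8² + AT²
AT² = 225, AT = 15

15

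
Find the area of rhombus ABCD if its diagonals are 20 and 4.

The diagonals of a rhombus divide it into four right triangles.
Each triangle has legs 20/ 2 = 10 and 4/2 = 2, so each has area (1/2)*10*2 = 10.
Four such triangles give total area = (d1 * d2) / 2 = 40.

40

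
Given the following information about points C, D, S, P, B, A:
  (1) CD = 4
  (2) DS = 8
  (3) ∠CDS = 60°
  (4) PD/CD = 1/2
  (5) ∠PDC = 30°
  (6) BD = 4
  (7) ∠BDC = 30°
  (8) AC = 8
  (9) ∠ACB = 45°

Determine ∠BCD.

Step 1: By the law of cosines on triangle CDB: CB² = 4² + 4² − 2·4·4·cos(30°) = 4.29, so CB ≈ 2.07.
Step 2: By the inverse law of cosines on triangle BCD: cos(∠BCD) = (2.07² + 4² − 4²) / (2·2.07·4) = 4.29/16.56 = 0.2588, so ∠BCD = 75°.

Therefore, the measure of angle ∠BCD = 75°.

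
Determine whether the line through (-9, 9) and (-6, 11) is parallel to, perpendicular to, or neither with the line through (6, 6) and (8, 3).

Slope of line 1: m1 = (11 - 9)/(-6 - -9) = 2/3 = 2/3
Slope of line 2: m2 = (3 - 6)/(8 - 6) = -3/2 = -3/2
m1 * m2 = (2/3) * (-3/2) = -1 = -1, so the lines are perpendicular.

Perpendicular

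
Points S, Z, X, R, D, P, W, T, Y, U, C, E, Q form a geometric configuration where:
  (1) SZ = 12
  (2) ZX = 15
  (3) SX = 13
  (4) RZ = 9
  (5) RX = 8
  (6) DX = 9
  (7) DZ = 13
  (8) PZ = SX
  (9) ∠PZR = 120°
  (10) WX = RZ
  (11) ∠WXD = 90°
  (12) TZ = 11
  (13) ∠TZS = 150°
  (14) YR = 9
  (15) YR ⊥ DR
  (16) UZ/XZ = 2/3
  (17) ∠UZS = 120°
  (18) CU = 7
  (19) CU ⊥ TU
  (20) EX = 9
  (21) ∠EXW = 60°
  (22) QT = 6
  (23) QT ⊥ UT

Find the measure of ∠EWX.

From the given relations: WX = RZ = 9.
Step 1: By the law of cosines on triangle WXE: WE² = 9² + 9² − 2·9·9·cos(60°) = 81, so WE = 9.
Step 2: By the inverse law of cosines on triangle EWX: cos(∠EWX) = (9² + 9² − 9²) / (2·9·9) = 81/162 = 0.5, so ∠EWX = 60°.

Therefore, the measure of angle ∠EWX = 60°.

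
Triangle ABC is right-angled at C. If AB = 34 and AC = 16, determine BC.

Rearranging the Pythagorean theorem to solve for the unknown leg:
leg^2 = hypotenuse^2 - known_leg^2 = 1156 - 256 = 900
leg = sqrt(900) = 30.

30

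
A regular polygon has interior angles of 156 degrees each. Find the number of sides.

Each interior angle of a regular n-gon is (n - 2) * 180 / n.
Setting this equal to 156:
(n - 2) * 180 / n = 156
Each exterior angle = 180 - 156 = 24 degrees.
Since exterior angles sum to 360: n = 360 / 24 = 15.

15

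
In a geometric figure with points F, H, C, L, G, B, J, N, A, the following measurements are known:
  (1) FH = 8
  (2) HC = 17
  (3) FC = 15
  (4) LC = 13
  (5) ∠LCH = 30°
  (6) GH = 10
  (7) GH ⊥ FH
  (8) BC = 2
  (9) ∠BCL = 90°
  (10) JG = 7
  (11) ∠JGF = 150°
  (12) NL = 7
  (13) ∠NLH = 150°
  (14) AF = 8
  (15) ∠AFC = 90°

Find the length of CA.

Step 1: By the law of cosines on triangle CFA: CA² = 15² + 8² − 2·15·8·cos(90°) = 289, so CA = 17.

Therefore, the length of CA = 17.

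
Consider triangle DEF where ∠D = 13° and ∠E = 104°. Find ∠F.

The interior angles sum to 180°: angle F = 180 - 13 - 104 = 63°.
The triangle is obtuse (angles 13°, 104°, 63°).

63 degrees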